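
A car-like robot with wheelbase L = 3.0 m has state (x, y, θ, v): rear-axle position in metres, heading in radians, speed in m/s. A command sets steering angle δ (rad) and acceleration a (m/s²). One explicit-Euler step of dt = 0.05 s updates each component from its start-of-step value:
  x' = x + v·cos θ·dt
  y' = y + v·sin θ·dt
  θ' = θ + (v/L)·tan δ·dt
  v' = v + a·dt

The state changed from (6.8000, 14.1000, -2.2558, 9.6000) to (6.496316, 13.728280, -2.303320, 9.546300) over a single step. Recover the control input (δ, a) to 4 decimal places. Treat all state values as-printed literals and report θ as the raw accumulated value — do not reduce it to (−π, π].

δ = -0.2887, a = -1.0740

a = (v'−v)/dt = (-0.053700)/0.05 = -1.0740
Δθ = θ'−θ = -0.047520;  (v·dt/L) = 9.6000·0.05/3.0 = 0.160000
tan δ = Δθ·L/(v·dt) = -0.297000  →  δ = -0.2887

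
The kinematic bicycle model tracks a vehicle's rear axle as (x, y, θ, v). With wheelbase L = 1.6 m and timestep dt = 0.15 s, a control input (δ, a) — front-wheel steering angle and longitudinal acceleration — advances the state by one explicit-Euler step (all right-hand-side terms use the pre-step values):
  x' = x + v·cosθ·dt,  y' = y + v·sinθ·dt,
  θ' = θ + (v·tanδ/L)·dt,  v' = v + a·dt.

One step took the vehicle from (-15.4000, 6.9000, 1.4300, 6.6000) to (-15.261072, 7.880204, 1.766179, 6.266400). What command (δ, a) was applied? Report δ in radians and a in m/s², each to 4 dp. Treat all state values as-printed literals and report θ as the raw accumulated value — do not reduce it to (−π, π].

a = (v'−v)/dt = (-0.333600)/0.15 = -2.2240
Δθ = θ'−θ = 0.336179;  (v·dt/L) = 6.6000·0.15/1.6 = 0.618750
tan δ = Δθ·L/(v·dt) = 0.543320  →  δ = 0.4977

δ = 0.4977, a = -2.2240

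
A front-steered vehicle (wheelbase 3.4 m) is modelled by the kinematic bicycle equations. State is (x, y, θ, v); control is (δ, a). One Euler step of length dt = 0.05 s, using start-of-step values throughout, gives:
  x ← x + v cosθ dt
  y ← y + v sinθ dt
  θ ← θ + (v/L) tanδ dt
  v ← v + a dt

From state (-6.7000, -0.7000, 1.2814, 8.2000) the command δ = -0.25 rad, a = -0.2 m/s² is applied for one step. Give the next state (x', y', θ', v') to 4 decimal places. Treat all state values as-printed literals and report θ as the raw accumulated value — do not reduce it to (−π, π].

(-6.5830, -0.3070, 1.2506, 8.1900)

x' = -6.7000 + 8.2000·cos(1.2814)·0.05 = -6.5830
y' = -0.7000 + 8.2000·sin(1.2814)·0.05 = -0.3070
θ' = 1.2814 + (8.2000/3.4)·tan(-0.25)·0.05 = 1.2506
v' = 8.2000 − 0.2000·0.05 = 8.1900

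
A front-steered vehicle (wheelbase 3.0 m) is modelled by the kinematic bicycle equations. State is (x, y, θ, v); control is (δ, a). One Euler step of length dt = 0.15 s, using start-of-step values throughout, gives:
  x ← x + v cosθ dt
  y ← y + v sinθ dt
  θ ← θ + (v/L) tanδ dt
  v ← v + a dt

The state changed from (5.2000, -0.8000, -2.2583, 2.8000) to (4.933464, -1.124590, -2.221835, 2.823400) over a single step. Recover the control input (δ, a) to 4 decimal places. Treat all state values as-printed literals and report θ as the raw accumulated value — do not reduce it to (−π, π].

a = (v'−v)/dt = (0.023400)/0.15 = 0.1560
Δθ = θ'−θ = 0.036465;  (v·dt/L) = 2.8000·0.15/3.0 = 0.140000
tan δ = Δθ·L/(v·dt) = 0.260464  →  δ = 0.2548

δ = 0.2548, a = 0.1560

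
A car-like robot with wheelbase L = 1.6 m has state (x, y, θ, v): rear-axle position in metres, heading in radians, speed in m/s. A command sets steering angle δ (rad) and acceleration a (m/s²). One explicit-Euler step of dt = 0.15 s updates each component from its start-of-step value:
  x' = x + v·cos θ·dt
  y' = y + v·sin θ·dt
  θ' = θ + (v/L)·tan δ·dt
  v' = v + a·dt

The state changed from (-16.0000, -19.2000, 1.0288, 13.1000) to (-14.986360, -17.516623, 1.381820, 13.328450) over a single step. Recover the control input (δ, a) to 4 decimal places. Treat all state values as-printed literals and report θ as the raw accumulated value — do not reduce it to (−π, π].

a = (v'−v)/dt = (0.228450)/0.15 = 1.5230
Δθ = θ'−θ = 0.353020;  (v·dt/L) = 13.1000·0.15/1.6 = 1.228125
tan δ = Δθ·L/(v·dt) = 0.287446  →  δ = 0.2799

δ = 0.2799, a = 1.5230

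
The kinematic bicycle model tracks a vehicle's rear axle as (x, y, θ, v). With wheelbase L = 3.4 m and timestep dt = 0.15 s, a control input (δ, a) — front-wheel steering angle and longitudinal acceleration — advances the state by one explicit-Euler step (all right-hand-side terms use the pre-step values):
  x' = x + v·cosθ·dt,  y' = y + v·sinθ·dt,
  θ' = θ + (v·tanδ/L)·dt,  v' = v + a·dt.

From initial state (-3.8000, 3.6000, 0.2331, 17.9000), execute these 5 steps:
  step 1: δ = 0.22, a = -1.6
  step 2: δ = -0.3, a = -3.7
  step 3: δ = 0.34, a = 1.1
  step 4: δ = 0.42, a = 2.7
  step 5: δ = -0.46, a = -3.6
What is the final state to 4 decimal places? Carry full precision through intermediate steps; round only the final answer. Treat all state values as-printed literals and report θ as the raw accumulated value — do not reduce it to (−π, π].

after step 1 (δ=0.22, a=-1.6): (-1.187616, 4.220221, 0.409694, 17.660000)
after step 2 (δ=-0.3, a=-3.7): (1.242161, 5.275393, 0.168684, 17.105000)
after step 3 (δ=0.34, a=1.1): (3.771494, 5.706145, 0.435626, 17.270000)
after step 4 (δ=0.42, a=2.7): (6.120057, 6.799278, 0.775874, 17.675000)
after step 5 (δ=-0.46, a=-3.6): (8.012543, 8.656055, 0.389534, 17.135000)

(8.0125, 8.6561, 0.3895, 17.1350)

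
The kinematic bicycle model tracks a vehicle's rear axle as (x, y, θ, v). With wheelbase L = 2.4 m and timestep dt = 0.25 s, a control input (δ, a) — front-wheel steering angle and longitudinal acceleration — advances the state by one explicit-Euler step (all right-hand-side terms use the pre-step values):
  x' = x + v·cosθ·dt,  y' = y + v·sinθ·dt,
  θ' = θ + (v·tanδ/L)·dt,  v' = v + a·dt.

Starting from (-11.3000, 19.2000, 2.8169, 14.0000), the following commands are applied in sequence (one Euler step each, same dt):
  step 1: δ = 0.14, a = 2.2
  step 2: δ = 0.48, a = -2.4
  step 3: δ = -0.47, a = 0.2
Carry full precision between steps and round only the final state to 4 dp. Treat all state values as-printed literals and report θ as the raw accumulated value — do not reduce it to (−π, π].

after step 1 (δ=0.14, a=2.2): (-14.617121, 20.316561, 3.022411, 14.550000)
after step 2 (δ=0.48, a=-2.4): (-18.228817, 20.749059, 3.811462, 13.950000)
after step 3 (δ=-0.47, a=0.2): (-20.962679, 18.583727, 3.073324, 14.000000)

(-20.9627, 18.5837, 3.0733, 14.0000)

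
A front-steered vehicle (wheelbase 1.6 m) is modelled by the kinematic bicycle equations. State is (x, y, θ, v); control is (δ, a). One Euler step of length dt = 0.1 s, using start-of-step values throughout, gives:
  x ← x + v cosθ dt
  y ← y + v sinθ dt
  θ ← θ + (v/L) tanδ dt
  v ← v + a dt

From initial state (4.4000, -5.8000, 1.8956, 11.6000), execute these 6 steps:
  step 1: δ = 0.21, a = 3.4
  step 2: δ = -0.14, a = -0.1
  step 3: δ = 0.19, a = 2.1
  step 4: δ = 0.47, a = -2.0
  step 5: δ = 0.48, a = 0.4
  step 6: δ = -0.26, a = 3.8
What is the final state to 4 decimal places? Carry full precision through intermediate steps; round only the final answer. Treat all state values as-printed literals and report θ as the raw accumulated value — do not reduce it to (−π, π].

after step 1 (δ=0.21, a=3.4): (4.029818, -4.700652, 2.050128, 11.940000)
after step 2 (δ=-0.14, a=-0.1): (3.479161, -3.641212, 1.944965, 11.930000)
after step 3 (δ=0.19, a=2.1): (3.043120, -2.530754, 2.088364, 12.140000)
after step 4 (δ=0.47, a=-2.0): (2.442473, -1.475757, 2.473783, 11.940000)
after step 5 (δ=0.48, a=0.4): (1.504968, -0.736352, 2.862289, 11.980000)
after step 6 (δ=-0.26, a=3.8): (0.353393, -0.406079, 2.663105, 12.360000)

(0.3534, -0.4061, 2.6631, 12.3600)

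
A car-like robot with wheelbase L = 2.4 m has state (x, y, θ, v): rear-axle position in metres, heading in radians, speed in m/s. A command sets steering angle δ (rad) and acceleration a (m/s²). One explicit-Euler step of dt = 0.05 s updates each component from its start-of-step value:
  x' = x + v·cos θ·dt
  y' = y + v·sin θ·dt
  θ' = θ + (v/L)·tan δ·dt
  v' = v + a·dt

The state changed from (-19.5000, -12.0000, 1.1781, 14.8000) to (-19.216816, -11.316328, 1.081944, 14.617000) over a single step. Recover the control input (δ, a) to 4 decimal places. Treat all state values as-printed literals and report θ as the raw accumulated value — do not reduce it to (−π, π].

δ = -0.3023, a = -3.6600

a = (v'−v)/dt = (-0.183000)/0.05 = -3.6600
Δθ = θ'−θ = -0.096156;  (v·dt/L) = 14.8000·0.05/2.4 = 0.308333
tan δ = Δθ·L/(v·dt) = -0.311857  →  δ = -0.3023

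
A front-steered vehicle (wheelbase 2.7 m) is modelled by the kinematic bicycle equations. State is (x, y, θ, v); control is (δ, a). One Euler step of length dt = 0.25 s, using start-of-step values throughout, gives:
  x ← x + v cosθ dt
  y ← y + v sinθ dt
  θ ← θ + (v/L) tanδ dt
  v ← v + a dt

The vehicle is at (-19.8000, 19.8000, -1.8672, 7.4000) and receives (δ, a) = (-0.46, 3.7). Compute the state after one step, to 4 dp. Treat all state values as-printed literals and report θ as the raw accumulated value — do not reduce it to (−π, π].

x' = -19.8000 + 7.4000·cos(-1.8672)·0.25 = -20.3404
y' = 19.8000 + 7.4000·sin(-1.8672)·0.25 = 18.0307
θ' = -1.8672 + (7.4000/2.7)·tan(-0.46)·0.25 = -2.2067
v' = 7.4000 + 3.7000·0.25 = 8.3250

(-20.3404, 18.0307, -2.2067, 8.3250)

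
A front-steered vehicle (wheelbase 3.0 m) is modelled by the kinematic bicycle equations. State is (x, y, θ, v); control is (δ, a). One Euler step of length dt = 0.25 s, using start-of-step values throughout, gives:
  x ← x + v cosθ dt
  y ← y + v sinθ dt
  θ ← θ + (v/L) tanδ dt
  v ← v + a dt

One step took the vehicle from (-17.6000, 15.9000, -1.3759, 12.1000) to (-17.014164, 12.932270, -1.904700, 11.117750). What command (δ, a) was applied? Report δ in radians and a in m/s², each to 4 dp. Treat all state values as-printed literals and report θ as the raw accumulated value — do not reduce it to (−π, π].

δ = -0.4830, a = -3.9290

a = (v'−v)/dt = (-0.982250)/0.25 = -3.9290
Δθ = θ'−θ = -0.528800;  (v·dt/L) = 12.1000·0.25/3.0 = 1.008333
tan δ = Δθ·L/(v·dt) = -0.524430  →  δ = -0.4830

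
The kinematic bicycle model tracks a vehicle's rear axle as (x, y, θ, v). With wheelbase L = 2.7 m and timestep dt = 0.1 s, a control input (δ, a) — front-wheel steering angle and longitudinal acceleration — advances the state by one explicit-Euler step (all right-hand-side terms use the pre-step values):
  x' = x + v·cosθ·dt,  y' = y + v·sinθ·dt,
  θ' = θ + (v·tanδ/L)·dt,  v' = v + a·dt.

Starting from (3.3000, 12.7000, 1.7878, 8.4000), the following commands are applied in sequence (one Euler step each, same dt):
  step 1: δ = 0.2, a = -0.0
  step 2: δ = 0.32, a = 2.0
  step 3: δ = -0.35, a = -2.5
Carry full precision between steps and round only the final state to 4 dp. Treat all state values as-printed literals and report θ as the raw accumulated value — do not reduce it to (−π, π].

(2.5654, 15.1252, 1.8377, 8.3500)

after step 1 (δ=0.2, a=-0.0): (3.119144, 13.520299, 1.850865, 8.400000)
after step 2 (δ=0.32, a=2.0): (2.886950, 14.327570, 1.953964, 8.600000)
after step 3 (δ=-0.35, a=-2.5): (2.565430, 15.125207, 1.837696, 8.350000)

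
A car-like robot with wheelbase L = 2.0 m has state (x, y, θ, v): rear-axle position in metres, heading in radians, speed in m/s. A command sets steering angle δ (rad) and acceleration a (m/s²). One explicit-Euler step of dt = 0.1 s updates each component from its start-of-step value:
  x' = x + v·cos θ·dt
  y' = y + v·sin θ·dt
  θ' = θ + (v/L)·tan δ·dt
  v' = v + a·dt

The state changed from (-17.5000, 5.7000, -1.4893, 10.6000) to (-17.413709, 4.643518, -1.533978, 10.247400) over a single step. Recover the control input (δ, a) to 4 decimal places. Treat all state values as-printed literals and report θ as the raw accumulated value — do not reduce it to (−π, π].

a = (v'−v)/dt = (-0.352600)/0.1 = -3.5260
Δθ = θ'−θ = -0.044678;  (v·dt/L) = 10.6000·0.1/2.0 = 0.530000
tan δ = Δθ·L/(v·dt) = -0.084298  →  δ = -0.0841

δ = -0.0841, a = -3.5260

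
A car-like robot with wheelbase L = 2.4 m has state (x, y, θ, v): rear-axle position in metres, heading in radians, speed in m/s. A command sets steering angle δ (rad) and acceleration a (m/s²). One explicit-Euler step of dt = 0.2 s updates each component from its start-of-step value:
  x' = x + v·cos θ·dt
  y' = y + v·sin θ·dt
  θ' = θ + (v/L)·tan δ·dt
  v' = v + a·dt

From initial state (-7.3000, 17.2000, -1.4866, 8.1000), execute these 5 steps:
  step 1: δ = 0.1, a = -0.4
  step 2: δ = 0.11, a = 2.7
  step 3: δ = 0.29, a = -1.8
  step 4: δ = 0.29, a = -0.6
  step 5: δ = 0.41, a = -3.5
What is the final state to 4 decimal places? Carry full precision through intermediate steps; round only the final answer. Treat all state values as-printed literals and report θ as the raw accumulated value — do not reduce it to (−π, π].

(-4.8730, 9.5531, -0.6356, 7.3800)

after step 1 (δ=0.1, a=-0.4): (-7.163763, 15.585739, -1.418874, 8.020000)
after step 2 (δ=0.11, a=2.7): (-6.921016, 14.000214, -1.345059, 8.560000)
after step 3 (δ=0.29, a=-1.8): (-6.537828, 12.331648, -1.132192, 8.200000)
after step 4 (δ=0.29, a=-0.6): (-5.841359, 10.846882, -0.928276, 8.080000)
after step 5 (δ=0.41, a=-3.5): (-4.873028, 9.553131, -0.635625, 7.380000)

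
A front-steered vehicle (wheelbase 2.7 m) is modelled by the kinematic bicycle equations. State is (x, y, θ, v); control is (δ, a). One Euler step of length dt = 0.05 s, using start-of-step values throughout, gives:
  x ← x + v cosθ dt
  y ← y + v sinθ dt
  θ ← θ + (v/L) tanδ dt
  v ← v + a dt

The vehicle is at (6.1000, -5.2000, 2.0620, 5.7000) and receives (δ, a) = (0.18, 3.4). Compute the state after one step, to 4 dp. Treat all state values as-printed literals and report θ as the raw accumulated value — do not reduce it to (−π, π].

x' = 6.1000 + 5.7000·cos(2.0620)·0.05 = 5.9656
y' = -5.2000 + 5.7000·sin(2.0620)·0.05 = -4.9487
θ' = 2.0620 + (5.7000/2.7)·tan(0.18)·0.05 = 2.0812
v' = 5.7000 + 3.4000·0.05 = 5.8700

(5.9656, -4.9487, 2.0812, 5.8700)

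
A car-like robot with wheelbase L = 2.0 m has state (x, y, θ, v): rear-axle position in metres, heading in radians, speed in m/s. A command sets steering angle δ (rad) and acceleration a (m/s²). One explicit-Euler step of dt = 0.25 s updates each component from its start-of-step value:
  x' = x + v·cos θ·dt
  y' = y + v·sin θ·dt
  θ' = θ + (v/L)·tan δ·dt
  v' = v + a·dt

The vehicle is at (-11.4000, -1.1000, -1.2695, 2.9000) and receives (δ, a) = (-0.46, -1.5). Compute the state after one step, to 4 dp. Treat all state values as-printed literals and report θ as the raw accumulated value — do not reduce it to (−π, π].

x' = -11.4000 + 2.9000·cos(-1.2695)·0.25 = -11.1849
y' = -1.1000 + 2.9000·sin(-1.2695)·0.25 = -1.7923
θ' = -1.2695 + (2.9000/2.0)·tan(-0.46)·0.25 = -1.4491
v' = 2.9000 − 1.5000·0.25 = 2.5250

(-11.1849, -1.7923, -1.4491, 2.5250)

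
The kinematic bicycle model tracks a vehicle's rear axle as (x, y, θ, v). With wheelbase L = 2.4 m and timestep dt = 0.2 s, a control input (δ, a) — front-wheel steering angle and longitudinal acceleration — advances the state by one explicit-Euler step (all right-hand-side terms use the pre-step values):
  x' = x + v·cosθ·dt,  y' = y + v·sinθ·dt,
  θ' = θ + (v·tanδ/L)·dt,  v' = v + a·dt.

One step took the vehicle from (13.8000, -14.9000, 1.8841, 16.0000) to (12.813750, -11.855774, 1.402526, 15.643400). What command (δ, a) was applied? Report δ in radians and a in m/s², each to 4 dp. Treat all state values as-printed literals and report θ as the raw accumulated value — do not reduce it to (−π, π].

δ = -0.3466, a = -1.7830

a = (v'−v)/dt = (-0.356600)/0.2 = -1.7830
Δθ = θ'−θ = -0.481574;  (v·dt/L) = 16.0000·0.2/2.4 = 1.333333
tan δ = Δθ·L/(v·dt) = -0.361181  →  δ = -0.3466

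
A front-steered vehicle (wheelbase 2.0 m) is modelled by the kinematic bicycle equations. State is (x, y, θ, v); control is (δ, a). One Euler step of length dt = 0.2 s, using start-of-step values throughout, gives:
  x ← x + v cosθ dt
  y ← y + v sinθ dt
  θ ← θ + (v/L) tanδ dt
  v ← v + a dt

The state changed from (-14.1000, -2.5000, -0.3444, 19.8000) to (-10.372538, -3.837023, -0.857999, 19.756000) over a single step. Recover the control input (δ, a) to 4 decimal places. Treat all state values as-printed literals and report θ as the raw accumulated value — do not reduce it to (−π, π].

a = (v'−v)/dt = (-0.044000)/0.2 = -0.2200
Δθ = θ'−θ = -0.513599;  (v·dt/L) = 19.8000·0.2/2.0 = 1.980000
tan δ = Δθ·L/(v·dt) = -0.259393  →  δ = -0.2538

δ = -0.2538, a = -0.2200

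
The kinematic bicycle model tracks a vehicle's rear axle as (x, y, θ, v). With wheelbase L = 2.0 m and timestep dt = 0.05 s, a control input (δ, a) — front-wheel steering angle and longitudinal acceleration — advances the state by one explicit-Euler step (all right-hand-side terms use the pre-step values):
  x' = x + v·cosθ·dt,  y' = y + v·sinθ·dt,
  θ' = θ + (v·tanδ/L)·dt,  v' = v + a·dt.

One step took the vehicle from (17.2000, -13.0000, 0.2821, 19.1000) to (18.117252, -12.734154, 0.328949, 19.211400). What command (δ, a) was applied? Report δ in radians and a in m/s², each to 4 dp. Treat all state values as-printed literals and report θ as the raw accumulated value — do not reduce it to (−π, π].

a = (v'−v)/dt = (0.111400)/0.05 = 2.2280
Δθ = θ'−θ = 0.046849;  (v·dt/L) = 19.1000·0.05/2.0 = 0.477500
tan δ = Δθ·L/(v·dt) = 0.098113  →  δ = 0.0978

δ = 0.0978, a = 2.2280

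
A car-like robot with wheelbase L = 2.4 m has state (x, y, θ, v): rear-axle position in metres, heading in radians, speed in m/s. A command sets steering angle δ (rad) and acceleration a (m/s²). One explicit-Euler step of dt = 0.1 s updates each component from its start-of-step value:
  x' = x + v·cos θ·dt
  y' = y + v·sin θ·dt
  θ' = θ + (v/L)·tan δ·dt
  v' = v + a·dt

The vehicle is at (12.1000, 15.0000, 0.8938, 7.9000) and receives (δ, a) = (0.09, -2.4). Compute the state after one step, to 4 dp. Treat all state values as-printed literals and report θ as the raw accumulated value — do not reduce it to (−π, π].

(12.5949, 15.6158, 0.9235, 7.6600)

x' = 12.1000 + 7.9000·cos(0.8938)·0.1 = 12.5949
y' = 15.0000 + 7.9000·sin(0.8938)·0.1 = 15.6158
θ' = 0.8938 + (7.9000/2.4)·tan(0.09)·0.1 = 0.9235
v' = 7.9000 − 2.4000·0.1 = 7.6600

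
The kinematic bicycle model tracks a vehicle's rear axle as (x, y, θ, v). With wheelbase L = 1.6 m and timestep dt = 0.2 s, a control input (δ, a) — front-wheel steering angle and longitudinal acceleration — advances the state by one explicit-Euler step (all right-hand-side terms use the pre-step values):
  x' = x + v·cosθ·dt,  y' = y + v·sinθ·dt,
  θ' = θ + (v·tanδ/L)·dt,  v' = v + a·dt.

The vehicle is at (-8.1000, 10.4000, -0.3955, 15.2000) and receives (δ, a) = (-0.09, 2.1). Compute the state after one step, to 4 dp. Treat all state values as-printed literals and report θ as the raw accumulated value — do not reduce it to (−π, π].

x' = -8.1000 + 15.2000·cos(-0.3955)·0.2 = -5.2947
y' = 10.4000 + 15.2000·sin(-0.3955)·0.2 = 9.2288
θ' = -0.3955 + (15.2000/1.6)·tan(-0.09)·0.2 = -0.5670
v' = 15.2000 + 2.1000·0.2 = 15.6200

(-5.2947, 9.2288, -0.5670, 15.6200)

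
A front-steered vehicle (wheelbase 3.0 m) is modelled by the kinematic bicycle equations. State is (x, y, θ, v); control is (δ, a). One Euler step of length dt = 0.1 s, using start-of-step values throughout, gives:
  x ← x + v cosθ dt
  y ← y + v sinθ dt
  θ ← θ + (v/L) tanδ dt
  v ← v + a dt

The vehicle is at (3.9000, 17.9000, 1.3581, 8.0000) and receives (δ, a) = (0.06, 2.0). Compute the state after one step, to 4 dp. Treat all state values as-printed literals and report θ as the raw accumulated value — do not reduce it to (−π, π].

x' = 3.9000 + 8.0000·cos(1.3581)·0.1 = 4.0689
y' = 17.9000 + 8.0000·sin(1.3581)·0.1 = 18.6820
θ' = 1.3581 + (8.0000/3.0)·tan(0.06)·0.1 = 1.3741
v' = 8.0000 + 2.0000·0.1 = 8.2000

(4.0689, 18.6820, 1.3741, 8.2000)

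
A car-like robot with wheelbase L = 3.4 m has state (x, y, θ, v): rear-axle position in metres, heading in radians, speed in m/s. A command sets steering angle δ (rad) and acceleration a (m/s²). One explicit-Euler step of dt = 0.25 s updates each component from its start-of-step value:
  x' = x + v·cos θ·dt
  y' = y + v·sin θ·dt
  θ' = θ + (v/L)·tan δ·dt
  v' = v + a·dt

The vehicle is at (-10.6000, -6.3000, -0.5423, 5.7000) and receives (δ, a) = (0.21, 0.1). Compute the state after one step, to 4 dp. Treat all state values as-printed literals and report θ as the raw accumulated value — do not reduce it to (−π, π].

x' = -10.6000 + 5.7000·cos(-0.5423)·0.25 = -9.3795
y' = -6.3000 + 5.7000·sin(-0.5423)·0.25 = -7.0355
θ' = -0.5423 + (5.7000/3.4)·tan(0.21)·0.25 = -0.4530
v' = 5.7000 + 0.1000·0.25 = 5.7250

(-9.3795, -7.0355, -0.4530, 5.7250)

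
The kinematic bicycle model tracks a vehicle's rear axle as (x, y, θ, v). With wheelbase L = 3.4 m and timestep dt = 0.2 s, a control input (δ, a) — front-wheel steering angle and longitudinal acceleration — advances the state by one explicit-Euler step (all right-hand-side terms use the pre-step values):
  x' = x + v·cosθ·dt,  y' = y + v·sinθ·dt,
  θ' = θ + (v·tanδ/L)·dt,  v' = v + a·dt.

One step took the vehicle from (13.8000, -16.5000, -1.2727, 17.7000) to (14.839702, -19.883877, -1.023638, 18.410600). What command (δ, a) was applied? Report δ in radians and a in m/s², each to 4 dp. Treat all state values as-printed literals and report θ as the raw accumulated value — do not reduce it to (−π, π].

a = (v'−v)/dt = (0.710600)/0.2 = 3.5530
Δθ = θ'−θ = 0.249062;  (v·dt/L) = 17.7000·0.2/3.4 = 1.041176
tan δ = Δθ·L/(v·dt) = 0.239212  →  δ = 0.2348

δ = 0.2348, a = 3.5530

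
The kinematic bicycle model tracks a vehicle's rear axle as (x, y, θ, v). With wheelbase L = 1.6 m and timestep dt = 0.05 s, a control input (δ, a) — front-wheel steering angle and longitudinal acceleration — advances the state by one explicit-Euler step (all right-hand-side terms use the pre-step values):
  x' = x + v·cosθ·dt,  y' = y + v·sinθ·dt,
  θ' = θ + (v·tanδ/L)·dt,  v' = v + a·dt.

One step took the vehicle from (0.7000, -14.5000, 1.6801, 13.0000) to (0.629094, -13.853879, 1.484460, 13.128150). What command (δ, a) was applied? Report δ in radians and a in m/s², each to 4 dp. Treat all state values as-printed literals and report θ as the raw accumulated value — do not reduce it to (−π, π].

δ = -0.4488, a = 2.5630

a = (v'−v)/dt = (0.128150)/0.05 = 2.5630
Δθ = θ'−θ = -0.195640;  (v·dt/L) = 13.0000·0.05/1.6 = 0.406250
tan δ = Δθ·L/(v·dt) = -0.481575  →  δ = -0.4488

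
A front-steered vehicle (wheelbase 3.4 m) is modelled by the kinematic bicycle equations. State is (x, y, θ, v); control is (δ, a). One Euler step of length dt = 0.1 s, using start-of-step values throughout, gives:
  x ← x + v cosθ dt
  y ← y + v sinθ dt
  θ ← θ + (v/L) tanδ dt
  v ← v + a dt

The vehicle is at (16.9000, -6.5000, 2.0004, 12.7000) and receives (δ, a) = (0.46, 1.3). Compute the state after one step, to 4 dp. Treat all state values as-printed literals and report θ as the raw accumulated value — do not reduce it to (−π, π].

x' = 16.9000 + 12.7000·cos(2.0004)·0.1 = 16.3710
y' = -6.5000 + 12.7000·sin(2.0004)·0.1 = -5.3454
θ' = 2.0004 + (12.7000/3.4)·tan(0.46)·0.1 = 2.1855
v' = 12.7000 + 1.3000·0.1 = 12.8300

(16.3710, -5.3454, 2.1855, 12.8300)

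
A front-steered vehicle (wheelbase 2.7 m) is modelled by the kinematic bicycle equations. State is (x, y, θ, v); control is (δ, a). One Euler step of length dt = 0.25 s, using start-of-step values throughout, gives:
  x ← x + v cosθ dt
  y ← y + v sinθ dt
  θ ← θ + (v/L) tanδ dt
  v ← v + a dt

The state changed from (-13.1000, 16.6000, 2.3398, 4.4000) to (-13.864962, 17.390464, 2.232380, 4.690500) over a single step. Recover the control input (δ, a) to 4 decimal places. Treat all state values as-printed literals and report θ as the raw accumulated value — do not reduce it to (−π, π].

a = (v'−v)/dt = (0.290500)/0.25 = 1.1620
Δθ = θ'−θ = -0.107420;  (v·dt/L) = 4.4000·0.25/2.7 = 0.407407
tan δ = Δθ·L/(v·dt) = -0.263667  →  δ = -0.2578

δ = -0.2578, a = 1.1620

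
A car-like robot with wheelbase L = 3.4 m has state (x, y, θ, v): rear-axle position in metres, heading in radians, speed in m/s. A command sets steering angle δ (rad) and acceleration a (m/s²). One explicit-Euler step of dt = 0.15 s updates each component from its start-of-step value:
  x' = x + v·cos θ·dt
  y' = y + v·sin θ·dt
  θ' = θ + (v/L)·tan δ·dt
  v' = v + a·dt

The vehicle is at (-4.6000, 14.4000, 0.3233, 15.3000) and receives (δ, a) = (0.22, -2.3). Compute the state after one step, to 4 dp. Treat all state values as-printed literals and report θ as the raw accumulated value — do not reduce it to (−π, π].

x' = -4.6000 + 15.3000·cos(0.3233)·0.15 = -2.4239
y' = 14.4000 + 15.3000·sin(0.3233)·0.15 = 15.1291
θ' = 0.3233 + (15.3000/3.4)·tan(0.22)·0.15 = 0.4742
v' = 15.3000 − 2.3000·0.15 = 14.9550

(-2.4239, 15.1291, 0.4742, 14.9550)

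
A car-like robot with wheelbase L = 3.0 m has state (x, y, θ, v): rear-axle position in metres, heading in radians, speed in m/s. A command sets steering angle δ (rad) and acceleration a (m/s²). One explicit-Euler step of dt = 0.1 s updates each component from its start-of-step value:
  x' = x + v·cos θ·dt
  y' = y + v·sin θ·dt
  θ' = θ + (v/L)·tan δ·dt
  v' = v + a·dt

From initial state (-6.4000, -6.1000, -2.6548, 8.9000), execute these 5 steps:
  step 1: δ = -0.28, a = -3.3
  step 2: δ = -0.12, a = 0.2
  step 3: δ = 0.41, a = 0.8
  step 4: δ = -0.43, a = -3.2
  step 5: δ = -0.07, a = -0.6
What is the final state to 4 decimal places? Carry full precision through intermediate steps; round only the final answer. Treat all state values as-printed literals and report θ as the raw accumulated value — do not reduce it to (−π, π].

(-10.3234, -7.8620, -2.8022, 8.2900)

after step 1 (δ=-0.28, a=-3.3): (-7.186616, -6.516336, -2.740108, 8.570000)
after step 2 (δ=-0.12, a=0.2): (-7.975468, -6.851239, -2.774553, 8.590000)
after step 3 (δ=0.41, a=0.8): (-8.777254, -7.159495, -2.650104, 8.670000)
after step 4 (δ=-0.43, a=-3.2): (-9.541628, -7.568666, -2.782645, 8.350000)
after step 5 (δ=-0.07, a=-0.6): (-10.323411, -7.861992, -2.802161, 8.290000)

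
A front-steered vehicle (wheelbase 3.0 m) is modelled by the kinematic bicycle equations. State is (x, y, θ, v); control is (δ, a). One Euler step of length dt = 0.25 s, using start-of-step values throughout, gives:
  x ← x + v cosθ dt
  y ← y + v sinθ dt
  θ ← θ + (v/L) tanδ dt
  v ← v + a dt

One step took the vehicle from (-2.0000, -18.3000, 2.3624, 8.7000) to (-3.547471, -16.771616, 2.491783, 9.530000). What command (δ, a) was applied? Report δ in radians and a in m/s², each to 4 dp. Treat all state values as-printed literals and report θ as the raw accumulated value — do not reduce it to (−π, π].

δ = 0.1766, a = 3.3200

a = (v'−v)/dt = (0.830000)/0.25 = 3.3200
Δθ = θ'−θ = 0.129383;  (v·dt/L) = 8.7000·0.25/3.0 = 0.725000
tan δ = Δθ·L/(v·dt) = 0.178459  →  δ = 0.1766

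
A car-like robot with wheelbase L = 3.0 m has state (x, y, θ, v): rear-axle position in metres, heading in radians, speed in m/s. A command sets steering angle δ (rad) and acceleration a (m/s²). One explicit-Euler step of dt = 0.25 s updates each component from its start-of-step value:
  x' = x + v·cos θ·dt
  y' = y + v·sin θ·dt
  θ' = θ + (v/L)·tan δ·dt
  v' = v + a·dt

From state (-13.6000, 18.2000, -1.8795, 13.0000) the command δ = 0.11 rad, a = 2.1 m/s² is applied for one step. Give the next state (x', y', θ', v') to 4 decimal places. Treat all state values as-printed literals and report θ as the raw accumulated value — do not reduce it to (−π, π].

(-14.5874, 15.1036, -1.7599, 13.5250)

x' = -13.6000 + 13.0000·cos(-1.8795)·0.25 = -14.5874
y' = 18.2000 + 13.0000·sin(-1.8795)·0.25 = 15.1036
θ' = -1.8795 + (13.0000/3.0)·tan(0.11)·0.25 = -1.7599
v' = 13.0000 + 2.1000·0.25 = 13.5250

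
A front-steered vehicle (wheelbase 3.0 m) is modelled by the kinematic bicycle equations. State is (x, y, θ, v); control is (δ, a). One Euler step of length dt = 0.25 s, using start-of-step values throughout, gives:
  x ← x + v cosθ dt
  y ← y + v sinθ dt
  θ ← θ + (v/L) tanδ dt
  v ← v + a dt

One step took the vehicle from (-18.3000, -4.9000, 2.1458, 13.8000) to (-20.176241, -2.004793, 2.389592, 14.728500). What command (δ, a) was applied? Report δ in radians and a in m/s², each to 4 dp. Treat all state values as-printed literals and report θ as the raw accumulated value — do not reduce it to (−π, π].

a = (v'−v)/dt = (0.928500)/0.25 = 3.7140
Δθ = θ'−θ = 0.243792;  (v·dt/L) = 13.8000·0.25/3.0 = 1.150000
tan δ = Δθ·L/(v·dt) = 0.211993  →  δ = 0.2089

δ = 0.2089, a = 3.7140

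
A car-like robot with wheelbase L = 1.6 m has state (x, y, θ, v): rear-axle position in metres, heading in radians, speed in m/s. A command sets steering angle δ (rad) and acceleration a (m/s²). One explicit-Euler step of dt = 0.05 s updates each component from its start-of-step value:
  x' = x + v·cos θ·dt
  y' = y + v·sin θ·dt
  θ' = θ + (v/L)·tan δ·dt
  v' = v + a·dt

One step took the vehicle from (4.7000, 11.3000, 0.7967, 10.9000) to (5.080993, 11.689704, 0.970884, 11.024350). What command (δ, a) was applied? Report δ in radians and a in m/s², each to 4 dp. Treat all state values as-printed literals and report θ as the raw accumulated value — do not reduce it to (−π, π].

δ = 0.4727, a = 2.4870

a = (v'−v)/dt = (0.124350)/0.05 = 2.4870
Δθ = θ'−θ = 0.174184;  (v·dt/L) = 10.9000·0.05/1.6 = 0.340625
tan δ = Δθ·L/(v·dt) = 0.511366  →  δ = 0.4727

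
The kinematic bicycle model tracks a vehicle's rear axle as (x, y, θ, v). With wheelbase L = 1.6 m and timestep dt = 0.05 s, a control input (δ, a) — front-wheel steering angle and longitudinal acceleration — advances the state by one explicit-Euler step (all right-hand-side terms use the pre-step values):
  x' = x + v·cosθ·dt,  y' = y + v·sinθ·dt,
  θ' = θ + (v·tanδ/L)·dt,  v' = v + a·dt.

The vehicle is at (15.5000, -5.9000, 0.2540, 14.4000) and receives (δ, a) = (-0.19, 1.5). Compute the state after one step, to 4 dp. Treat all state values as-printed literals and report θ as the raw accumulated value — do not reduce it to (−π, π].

(16.1969, -5.7191, 0.1675, 14.4750)

x' = 15.5000 + 14.4000·cos(0.2540)·0.05 = 16.1969
y' = -5.9000 + 14.4000·sin(0.2540)·0.05 = -5.7191
θ' = 0.2540 + (14.4000/1.6)·tan(-0.19)·0.05 = 0.1675
v' = 14.4000 + 1.5000·0.05 = 14.4750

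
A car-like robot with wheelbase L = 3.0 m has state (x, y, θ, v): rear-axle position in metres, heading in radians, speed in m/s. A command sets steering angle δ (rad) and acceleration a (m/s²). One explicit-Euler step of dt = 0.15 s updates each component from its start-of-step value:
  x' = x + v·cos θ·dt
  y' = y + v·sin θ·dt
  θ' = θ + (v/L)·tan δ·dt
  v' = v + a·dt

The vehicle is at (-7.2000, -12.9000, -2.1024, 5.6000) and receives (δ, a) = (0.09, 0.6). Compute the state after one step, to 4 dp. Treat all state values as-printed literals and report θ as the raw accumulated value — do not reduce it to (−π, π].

(-7.6258, -13.6241, -2.0771, 5.6900)

x' = -7.2000 + 5.6000·cos(-2.1024)·0.15 = -7.6258
y' = -12.9000 + 5.6000·sin(-2.1024)·0.15 = -13.6241
θ' = -2.1024 + (5.6000/3.0)·tan(0.09)·0.15 = -2.0771
v' = 5.6000 + 0.6000·0.15 = 5.6900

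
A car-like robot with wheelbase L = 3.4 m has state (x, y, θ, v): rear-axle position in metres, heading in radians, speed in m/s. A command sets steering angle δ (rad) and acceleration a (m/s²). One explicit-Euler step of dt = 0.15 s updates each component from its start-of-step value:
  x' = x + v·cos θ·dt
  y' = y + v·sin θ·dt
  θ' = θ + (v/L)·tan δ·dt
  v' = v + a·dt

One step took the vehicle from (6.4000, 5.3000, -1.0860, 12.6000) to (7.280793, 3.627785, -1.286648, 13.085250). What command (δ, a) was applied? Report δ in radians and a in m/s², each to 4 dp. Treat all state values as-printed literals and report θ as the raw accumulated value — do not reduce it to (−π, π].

a = (v'−v)/dt = (0.485250)/0.15 = 3.2350
Δθ = θ'−θ = -0.200648;  (v·dt/L) = 12.6000·0.15/3.4 = 0.555882
tan δ = Δθ·L/(v·dt) = -0.360954  →  δ = -0.3464

δ = -0.3464, a = 3.2350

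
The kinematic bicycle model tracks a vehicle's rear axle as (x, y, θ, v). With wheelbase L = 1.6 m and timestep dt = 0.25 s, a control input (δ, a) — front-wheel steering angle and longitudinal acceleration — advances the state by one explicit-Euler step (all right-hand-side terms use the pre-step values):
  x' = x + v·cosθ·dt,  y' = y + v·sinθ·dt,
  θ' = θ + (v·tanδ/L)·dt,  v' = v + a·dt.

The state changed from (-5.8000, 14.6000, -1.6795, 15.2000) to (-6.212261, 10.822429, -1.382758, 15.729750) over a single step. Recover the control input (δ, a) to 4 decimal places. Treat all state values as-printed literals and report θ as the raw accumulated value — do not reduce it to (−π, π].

δ = 0.1243, a = 2.1190

a = (v'−v)/dt = (0.529750)/0.25 = 2.1190
Δθ = θ'−θ = 0.296742;  (v·dt/L) = 15.2000·0.25/1.6 = 2.375000
tan δ = Δθ·L/(v·dt) = 0.124944  →  δ = 0.1243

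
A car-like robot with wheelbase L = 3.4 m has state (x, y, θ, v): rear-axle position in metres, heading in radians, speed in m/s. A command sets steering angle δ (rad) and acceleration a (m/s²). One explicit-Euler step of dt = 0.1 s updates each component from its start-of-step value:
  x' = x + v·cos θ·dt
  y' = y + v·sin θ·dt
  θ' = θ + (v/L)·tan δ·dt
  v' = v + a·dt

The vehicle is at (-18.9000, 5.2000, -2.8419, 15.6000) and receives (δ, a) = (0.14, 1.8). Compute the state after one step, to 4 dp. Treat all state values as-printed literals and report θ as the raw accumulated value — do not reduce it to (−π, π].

x' = -18.9000 + 15.6000·cos(-2.8419)·0.1 = -20.3905
y' = 5.2000 + 15.6000·sin(-2.8419)·0.1 = 4.7394
θ' = -2.8419 + (15.6000/3.4)·tan(0.14)·0.1 = -2.7772
v' = 15.6000 + 1.8000·0.1 = 15.7800

(-20.3905, 4.7394, -2.7772, 15.7800)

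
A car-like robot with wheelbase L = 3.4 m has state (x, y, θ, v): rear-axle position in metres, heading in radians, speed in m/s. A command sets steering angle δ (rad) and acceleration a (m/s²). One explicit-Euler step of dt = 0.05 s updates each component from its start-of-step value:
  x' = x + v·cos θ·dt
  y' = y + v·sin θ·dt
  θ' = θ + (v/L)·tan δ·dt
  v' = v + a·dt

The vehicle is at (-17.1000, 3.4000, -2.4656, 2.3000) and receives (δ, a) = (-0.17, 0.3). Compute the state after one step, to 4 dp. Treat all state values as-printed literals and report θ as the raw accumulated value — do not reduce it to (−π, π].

x' = -17.1000 + 2.3000·cos(-2.4656)·0.05 = -17.1897
y' = 3.4000 + 2.3000·sin(-2.4656)·0.05 = 3.3280
θ' = -2.4656 + (2.3000/3.4)·tan(-0.17)·0.05 = -2.4714
v' = 2.3000 + 0.3000·0.05 = 2.3150

(-17.1897, 3.3280, -2.4714, 2.3150)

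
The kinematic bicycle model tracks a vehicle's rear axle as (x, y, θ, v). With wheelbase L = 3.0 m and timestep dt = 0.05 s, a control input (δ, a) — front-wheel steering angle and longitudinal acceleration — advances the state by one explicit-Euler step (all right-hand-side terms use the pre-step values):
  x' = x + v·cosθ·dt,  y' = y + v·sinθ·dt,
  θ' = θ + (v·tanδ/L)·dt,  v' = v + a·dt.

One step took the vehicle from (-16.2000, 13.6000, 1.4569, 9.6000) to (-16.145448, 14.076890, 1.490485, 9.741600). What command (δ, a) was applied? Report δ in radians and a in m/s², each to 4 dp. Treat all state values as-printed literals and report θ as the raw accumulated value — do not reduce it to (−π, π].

a = (v'−v)/dt = (0.141600)/0.05 = 2.8320
Δθ = θ'−θ = 0.033585;  (v·dt/L) = 9.6000·0.05/3.0 = 0.160000
tan δ = Δθ·L/(v·dt) = 0.209906  →  δ = 0.2069

δ = 0.2069, a = 2.8320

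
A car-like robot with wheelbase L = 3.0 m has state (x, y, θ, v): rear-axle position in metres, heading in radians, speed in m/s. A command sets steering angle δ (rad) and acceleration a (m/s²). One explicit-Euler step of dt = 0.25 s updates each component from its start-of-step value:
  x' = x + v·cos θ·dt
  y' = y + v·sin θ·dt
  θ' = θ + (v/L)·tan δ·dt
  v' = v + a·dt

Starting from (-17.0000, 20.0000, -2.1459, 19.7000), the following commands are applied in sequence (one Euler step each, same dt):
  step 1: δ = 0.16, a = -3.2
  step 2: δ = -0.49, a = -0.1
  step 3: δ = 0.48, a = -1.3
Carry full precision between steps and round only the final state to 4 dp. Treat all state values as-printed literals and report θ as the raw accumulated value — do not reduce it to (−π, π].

(-25.4286, 9.4413, -1.9022, 18.5500)

after step 1 (δ=0.16, a=-3.2): (-19.678815, 15.867256, -1.880969, 18.900000)
after step 2 (δ=-0.49, a=-0.1): (-21.120993, 11.367728, -2.721055, 18.875000)
after step 3 (δ=0.48, a=-1.3): (-25.428596, 9.441292, -1.902178, 18.550000)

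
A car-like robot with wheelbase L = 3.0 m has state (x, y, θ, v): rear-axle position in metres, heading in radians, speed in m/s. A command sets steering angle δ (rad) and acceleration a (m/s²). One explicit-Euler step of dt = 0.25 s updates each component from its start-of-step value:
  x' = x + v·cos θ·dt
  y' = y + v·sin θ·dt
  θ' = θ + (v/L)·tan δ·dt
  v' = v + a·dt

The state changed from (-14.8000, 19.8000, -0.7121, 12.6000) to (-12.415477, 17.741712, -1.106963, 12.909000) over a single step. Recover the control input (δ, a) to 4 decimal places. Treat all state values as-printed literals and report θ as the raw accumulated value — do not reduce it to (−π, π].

a = (v'−v)/dt = (0.309000)/0.25 = 1.2360
Δθ = θ'−θ = -0.394863;  (v·dt/L) = 12.6000·0.25/3.0 = 1.050000
tan δ = Δθ·L/(v·dt) = -0.376060  →  δ = -0.3597

δ = -0.3597, a = 1.2360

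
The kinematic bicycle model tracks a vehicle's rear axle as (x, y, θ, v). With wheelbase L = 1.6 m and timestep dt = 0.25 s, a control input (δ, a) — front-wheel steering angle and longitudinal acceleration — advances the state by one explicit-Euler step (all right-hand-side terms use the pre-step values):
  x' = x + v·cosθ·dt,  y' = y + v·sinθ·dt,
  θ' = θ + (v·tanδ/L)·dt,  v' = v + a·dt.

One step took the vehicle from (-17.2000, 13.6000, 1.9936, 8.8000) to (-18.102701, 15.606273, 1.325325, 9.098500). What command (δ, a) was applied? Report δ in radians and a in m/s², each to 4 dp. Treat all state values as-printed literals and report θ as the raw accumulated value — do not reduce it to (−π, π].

a = (v'−v)/dt = (0.298500)/0.25 = 1.1940
Δθ = θ'−θ = -0.668275;  (v·dt/L) = 8.8000·0.25/1.6 = 1.375000
tan δ = Δθ·L/(v·dt) = -0.486018  →  δ = -0.4524

δ = -0.4524, a = 1.1940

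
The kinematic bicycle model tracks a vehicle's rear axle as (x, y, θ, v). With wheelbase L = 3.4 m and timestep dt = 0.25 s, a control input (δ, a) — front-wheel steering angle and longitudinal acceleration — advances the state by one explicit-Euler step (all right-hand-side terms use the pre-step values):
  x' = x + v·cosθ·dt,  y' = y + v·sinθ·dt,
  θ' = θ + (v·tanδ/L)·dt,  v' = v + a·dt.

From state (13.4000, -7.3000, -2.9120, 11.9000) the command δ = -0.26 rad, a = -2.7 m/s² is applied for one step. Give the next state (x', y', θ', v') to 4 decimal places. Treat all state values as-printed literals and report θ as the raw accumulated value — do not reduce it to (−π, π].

(10.5031, -7.9771, -3.1448, 11.2250)

x' = 13.4000 + 11.9000·cos(-2.9120)·0.25 = 10.5031
y' = -7.3000 + 11.9000·sin(-2.9120)·0.25 = -7.9771
θ' = -2.9120 + (11.9000/3.4)·tan(-0.26)·0.25 = -3.1448
v' = 11.9000 − 2.7000·0.25 = 11.2250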